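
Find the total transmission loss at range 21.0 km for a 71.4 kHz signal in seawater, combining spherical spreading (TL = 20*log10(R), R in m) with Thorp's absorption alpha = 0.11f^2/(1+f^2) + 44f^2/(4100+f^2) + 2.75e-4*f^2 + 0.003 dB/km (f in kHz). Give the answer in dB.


Step 1 (Thorp): alpha = 0.11*5097.96/(1+5097.96) + 44*5097.96/(4100+5097.96) + 2.75e-4*5097.96 + 0.003 = 25.9019 dB/km
Step 2: TL_spread = 20*log10(21000) = 86.44 dB
Step 3: TL_abs = alpha*R = 25.9019 * 21.0 = 543.94 dB
Step 4: TL_total = 86.44 + 543.94 = 630.38

630.38 dB


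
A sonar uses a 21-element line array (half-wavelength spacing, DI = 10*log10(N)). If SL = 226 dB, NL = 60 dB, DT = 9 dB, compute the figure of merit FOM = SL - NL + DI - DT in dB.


Step 1: DI = 10*log10(21) = 13.22 dB
Step 2: FOM = SL - NL + DI - DT = 226 - 60 + 13.22 - 9 = 170.22

170.22 dB


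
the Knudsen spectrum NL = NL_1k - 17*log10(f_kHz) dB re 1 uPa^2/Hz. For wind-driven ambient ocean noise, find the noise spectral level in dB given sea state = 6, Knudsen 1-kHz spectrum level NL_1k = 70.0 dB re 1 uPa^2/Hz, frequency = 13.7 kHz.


NL = NL_1k - 17*log10(f_kHz) = 70.0 - 17*log10(13.7) = 70.0 - (19.32) = 50.68

50.68 dB


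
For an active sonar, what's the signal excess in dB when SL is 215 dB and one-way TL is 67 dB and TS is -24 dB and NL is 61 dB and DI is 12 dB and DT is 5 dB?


SE = SL - 2*TL + TS - NL + DI - DT = 215 - 2*67 + (-24) - 61 + 12 - 5 = 3

3 dB


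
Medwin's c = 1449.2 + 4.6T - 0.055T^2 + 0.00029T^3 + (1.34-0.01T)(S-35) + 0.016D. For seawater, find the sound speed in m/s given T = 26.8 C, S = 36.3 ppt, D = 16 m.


c = 1449.2 + 4.6*26.8 - 0.055*26.8^2 + 0.00029*26.8^3 + (1.34 - 0.01*26.8)*(36.3 - 35) + 0.016*16 = 1540.21

1540.21 m/s


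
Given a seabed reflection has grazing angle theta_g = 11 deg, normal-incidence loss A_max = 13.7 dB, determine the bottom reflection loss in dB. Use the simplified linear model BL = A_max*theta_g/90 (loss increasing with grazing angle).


1.67 dB


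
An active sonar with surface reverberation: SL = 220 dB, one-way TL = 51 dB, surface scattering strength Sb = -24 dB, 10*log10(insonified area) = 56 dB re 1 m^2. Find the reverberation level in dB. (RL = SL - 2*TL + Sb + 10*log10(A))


150 dB


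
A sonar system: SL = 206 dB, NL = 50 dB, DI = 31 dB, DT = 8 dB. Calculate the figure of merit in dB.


FOM = SL - NL + DI - DT = 206 - 50 + 31 - 8 = 179

179 dB


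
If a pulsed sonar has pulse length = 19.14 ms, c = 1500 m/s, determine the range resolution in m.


dR = c*tau/2 = 1500 * 19.14e-3 / 2 = 14.355

14.355 m


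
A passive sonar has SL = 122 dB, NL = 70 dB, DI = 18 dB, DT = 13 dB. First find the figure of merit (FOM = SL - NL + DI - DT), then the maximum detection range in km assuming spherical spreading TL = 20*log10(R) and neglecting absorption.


Step 1: FOM = SL - NL + DI - DT = 122 - 70 + 18 - 13 = 57 dB
Step 2: at max range FOM = TL = 20*log10(R), so R = 10^(57/20) = 707.95 m = 0.71 km

0.71 km


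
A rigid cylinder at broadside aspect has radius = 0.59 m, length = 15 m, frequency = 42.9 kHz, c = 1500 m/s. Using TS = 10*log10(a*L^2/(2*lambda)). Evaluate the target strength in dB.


lambda = 1500/42900 = 0.03497 m
TS = 10*log10(0.59*15^2/(2*0.03497)) = 32.78

32.78 dB


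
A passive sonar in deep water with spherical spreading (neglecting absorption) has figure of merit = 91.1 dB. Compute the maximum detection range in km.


35.89 km


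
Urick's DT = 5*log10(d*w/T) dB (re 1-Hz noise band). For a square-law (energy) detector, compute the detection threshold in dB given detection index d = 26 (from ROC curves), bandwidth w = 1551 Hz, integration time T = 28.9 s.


DT = 5*log10(d*w/T) = 5*log10(26 * 1551 / 28.9) = 5*log10(1395.36) = 15.72

15.72 dB


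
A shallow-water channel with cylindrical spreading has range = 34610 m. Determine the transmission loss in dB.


TL = 10*log10(34610) = 45.39

45.39 dB


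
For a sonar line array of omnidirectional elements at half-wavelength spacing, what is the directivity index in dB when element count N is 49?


DI = 10*log10(49) = 16.9

16.9 dB


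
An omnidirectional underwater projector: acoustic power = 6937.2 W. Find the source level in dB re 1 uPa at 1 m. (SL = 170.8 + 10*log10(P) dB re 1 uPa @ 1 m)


SL = 170.8 + 10*log10(6937.2) = 170.8 + 38.41 = 209.21

209.21 dB


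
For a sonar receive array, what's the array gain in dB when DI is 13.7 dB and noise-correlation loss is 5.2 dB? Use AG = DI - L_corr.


8.5 dB


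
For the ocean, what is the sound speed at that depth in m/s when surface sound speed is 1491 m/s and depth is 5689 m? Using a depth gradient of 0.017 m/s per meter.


c = 1491 + 0.017 * 5689 = 1587.713

1587.713 m/s


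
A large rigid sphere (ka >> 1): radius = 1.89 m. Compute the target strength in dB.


TS = 10*log10(1.89^2 / 4) = 10*log10(0.893025) = -0.49

-0.49 dB


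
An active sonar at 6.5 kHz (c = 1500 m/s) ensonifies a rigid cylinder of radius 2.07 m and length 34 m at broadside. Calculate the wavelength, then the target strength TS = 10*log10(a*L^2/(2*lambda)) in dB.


Step 1: lambda = c/f = 1500/6500 = 0.23077 m
Step 2: TS = 10*log10(a*L^2/(2*lambda)) = 10*log10(2.07*34^2/(2*0.23077)) = 37.15

37.15 dB


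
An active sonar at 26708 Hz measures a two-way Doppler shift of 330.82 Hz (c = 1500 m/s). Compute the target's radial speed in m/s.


9.29 m/s


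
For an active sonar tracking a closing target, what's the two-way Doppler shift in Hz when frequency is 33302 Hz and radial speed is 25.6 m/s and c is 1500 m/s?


fd = 2*f*v/c = 2 * 33302 * 25.6 / 1500 = 1136.71

1136.71 Hz


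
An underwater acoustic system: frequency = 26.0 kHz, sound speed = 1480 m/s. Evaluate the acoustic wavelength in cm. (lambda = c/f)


lambda = c/f = 1480 / 26000 = 0.0569 m = 5.69 cm

5.69 cm


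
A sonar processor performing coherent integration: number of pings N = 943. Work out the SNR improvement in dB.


Gain = 10*log10(943) = 29.75

29.75 dB


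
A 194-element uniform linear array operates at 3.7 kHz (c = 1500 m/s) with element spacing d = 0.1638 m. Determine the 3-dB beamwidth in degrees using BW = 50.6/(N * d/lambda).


0.65 deg


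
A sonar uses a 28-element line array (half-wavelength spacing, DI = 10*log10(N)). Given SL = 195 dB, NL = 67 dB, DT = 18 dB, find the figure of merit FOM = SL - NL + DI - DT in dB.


124.47 dB


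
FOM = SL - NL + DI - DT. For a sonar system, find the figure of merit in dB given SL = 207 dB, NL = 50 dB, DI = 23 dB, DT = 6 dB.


FOM = SL - NL + DI - DT = 207 - 50 + 23 - 6 = 174

174 dB


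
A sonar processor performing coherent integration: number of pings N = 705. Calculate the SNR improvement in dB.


Gain = 10*log10(705) = 28.48

28.48 dB


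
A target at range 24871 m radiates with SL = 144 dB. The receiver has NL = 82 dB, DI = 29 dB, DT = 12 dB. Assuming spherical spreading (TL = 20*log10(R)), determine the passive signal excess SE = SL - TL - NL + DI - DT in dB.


-8.91 dB


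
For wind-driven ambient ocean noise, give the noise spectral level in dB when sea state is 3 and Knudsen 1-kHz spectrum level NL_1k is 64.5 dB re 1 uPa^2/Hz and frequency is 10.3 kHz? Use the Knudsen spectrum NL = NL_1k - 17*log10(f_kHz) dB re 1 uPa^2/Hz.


47.28 dB


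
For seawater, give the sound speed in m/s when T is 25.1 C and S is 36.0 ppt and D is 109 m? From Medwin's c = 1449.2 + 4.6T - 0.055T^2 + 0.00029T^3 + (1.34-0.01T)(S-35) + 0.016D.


1537.43 m/s


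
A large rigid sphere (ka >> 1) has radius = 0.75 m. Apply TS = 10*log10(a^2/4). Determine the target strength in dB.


TS = 10*log10(0.75^2 / 4) = 10*log10(0.140625) = -8.52

-8.52 dB


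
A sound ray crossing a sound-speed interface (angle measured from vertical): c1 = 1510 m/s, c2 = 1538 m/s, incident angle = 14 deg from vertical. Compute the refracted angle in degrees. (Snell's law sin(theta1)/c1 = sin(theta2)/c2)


sin(theta2) = (c2/c1)*sin(theta1) = (1538/1510)*sin(14 deg) = 0.24641
theta2 = arcsin(0.24641) = 14.27

14.27 deg


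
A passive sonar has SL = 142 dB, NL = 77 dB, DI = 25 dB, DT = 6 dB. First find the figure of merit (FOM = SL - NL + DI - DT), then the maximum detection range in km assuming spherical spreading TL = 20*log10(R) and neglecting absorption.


Step 1: FOM = SL - NL + DI - DT = 142 - 77 + 25 - 6 = 84 dB
Step 2: at max range FOM = TL = 20*log10(R), so R = 10^(84/20) = 15848.93 m = 15.85 km

15.85 km


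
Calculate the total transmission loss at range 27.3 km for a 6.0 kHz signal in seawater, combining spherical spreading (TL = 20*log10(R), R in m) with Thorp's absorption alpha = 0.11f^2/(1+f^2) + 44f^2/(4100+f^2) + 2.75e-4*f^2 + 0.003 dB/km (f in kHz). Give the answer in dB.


102.45 dB


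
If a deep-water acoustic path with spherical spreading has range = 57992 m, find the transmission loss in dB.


TL = 20*log10(57992) = 95.27

95.27 dB


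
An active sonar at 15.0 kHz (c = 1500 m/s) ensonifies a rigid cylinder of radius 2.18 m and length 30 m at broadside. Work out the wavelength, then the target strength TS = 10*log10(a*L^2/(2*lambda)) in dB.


Step 1: lambda = c/f = 1500/15000 = 0.1 m
Step 2: TS = 10*log10(a*L^2/(2*lambda)) = 10*log10(2.18*30^2/(2*0.1)) = 39.92

39.92 dB


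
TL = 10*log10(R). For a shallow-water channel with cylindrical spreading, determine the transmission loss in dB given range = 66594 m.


48.23 dB


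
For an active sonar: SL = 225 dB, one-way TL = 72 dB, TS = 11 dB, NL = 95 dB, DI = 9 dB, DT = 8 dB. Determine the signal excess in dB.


SE = SL - 2*TL + TS - NL + DI - DT = 225 - 2*72 + (11) - 95 + 9 - 8 = -2

-2 dB


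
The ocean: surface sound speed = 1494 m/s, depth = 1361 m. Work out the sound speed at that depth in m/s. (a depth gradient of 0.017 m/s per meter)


c = 1494 + 0.017 * 1361 = 1517.137

1517.137 m/s


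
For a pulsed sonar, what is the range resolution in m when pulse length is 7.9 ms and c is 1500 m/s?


dR = c*tau/2 = 1500 * 7.9e-3 / 2 = 5.925

5.925 m


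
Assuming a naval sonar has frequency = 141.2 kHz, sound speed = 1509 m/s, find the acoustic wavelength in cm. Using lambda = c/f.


lambda = c/f = 1509 / 141200 = 0.0107 m = 1.07 cm

1.07 cm


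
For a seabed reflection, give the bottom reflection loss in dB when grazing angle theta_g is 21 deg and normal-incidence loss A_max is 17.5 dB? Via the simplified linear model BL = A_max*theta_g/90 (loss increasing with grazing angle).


BL = A_max * theta_g / 90 = 17.5 * 21 / 90 = 4.08

4.08 dB


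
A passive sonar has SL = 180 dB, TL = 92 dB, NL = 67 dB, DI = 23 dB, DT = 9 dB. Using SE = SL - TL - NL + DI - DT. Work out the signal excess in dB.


SE = SL - TL - NL + DI - DT = 180 - 92 - 67 + 23 - 9 = 35

35 dB


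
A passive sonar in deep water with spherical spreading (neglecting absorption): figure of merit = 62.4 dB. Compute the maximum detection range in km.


At max range FOM = TL, so 20*log10(R) = 62.4
R = 10^(62.4/20) = 1318.26 m = 1.32 km

1.32 km


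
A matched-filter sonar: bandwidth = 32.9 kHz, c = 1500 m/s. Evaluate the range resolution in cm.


dR = c/(2*BW) = 1500 / (2 * 32.9e3) = 0.0228 m = 2.28 cm

2.28 cm


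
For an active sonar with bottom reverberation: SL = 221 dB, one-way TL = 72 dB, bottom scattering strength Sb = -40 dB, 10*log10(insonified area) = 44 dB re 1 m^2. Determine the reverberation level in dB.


RL = SL - 2*TL + Sb + 10*log10(A) = 221 - 2*72 + (-40) + 44 = 81

81 dB


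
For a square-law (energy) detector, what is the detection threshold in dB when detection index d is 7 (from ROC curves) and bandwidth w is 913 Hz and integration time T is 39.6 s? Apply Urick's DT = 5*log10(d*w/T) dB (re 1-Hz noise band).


DT = 5*log10(d*w/T) = 5*log10(7 * 913 / 39.6) = 5*log10(161.39) = 11.04

11.04 dB


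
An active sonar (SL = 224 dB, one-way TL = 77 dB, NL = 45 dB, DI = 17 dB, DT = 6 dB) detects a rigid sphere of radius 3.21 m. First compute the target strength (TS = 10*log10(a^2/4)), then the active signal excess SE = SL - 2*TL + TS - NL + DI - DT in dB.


Step 1: TS = 10*log10(3.21^2/4) = 4.11 dB
Step 2: SE = SL - 2*TL + TS - NL + DI - DT = 224 - 2*77 + (4.11) - 45 + 17 - 6 = 40.11

40.11 dB


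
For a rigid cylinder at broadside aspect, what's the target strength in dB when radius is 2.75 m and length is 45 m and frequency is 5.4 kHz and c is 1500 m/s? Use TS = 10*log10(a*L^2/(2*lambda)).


lambda = 1500/5400 = 0.27778 m
TS = 10*log10(2.75*45^2/(2*0.27778)) = 40.01

40.01 dB


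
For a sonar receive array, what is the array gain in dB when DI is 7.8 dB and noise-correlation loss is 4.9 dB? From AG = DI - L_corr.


AG = DI - L_corr = 7.8 - 4.9 = 2.9

2.9 dB


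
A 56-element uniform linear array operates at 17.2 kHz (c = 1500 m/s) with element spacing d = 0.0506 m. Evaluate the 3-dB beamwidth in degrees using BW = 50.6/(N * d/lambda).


1.56 deg


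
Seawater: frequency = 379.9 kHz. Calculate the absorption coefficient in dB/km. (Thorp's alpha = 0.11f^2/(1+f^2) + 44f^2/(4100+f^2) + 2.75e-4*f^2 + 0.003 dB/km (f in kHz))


f^2 = 144324.01
alpha = 0.11*144324.01/(1+144324.01) + 44*144324.01/(4100+144324.01) + 2.75e-4*144324.01 + 0.003 = 82.587

82.587 dB/km


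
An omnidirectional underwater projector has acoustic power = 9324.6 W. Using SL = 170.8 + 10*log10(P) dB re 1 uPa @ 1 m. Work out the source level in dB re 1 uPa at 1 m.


SL = 170.8 + 10*log10(9324.6) = 170.8 + 39.7 = 210.5

210.5 dB


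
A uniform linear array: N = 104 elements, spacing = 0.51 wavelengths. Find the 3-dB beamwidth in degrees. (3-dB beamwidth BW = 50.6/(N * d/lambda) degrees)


BW = 50.6 / (104 * 0.51) = 50.6 / 53.04 = 0.95

0.95 deg


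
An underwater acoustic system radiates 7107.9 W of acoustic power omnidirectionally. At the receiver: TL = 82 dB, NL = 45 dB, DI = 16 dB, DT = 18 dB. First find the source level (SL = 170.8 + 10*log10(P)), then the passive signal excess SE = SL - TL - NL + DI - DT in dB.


Step 1: SL = 170.8 + 10*log10(7107.9) = 209.32 dB
Step 2: SE = SL - TL - NL + DI - DT = 209.32 - 82 - 45 + 16 - 18 = 80.32

80.32 dB


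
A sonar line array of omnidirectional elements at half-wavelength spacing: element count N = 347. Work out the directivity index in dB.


DI = 10*log10(347) = 25.4

25.4 dB


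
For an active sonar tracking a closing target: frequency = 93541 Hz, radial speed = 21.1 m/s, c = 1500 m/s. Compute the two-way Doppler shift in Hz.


2631.62 Hz


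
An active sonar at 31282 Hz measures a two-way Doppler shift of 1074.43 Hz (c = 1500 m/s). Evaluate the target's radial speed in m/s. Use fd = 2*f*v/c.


25.76 m/s


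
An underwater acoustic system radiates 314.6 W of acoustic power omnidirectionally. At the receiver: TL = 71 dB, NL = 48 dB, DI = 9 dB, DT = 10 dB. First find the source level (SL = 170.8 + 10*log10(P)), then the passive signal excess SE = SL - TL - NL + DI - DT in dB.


Step 1: SL = 170.8 + 10*log10(314.6) = 195.78 dB
Step 2: SE = SL - TL - NL + DI - DT = 195.78 - 71 - 48 + 9 - 10 = 75.78

75.78 dB


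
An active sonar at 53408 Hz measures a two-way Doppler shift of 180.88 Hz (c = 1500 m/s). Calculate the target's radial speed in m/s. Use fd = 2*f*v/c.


From fd = 2*f*v/c, v = c*fd/(2*f) = 1500 * 180.88 / (2*53408) = 2.54

2.54 m/s


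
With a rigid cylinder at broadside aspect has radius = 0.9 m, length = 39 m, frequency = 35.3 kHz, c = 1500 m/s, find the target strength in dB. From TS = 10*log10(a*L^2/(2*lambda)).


lambda = 1500/35300 = 0.04249 m
TS = 10*log10(0.9*39^2/(2*0.04249)) = 42.07

42.07 dB


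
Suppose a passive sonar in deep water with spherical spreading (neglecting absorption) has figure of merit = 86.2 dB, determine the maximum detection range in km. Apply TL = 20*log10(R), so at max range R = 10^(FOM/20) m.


At max range FOM = TL, so 20*log10(R) = 86.2
R = 10^(86.2/20) = 20417.38 m = 20.42 km

20.42 km


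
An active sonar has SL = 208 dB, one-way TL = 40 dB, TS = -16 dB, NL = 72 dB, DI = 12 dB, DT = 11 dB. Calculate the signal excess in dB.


SE = SL - 2*TL + TS - NL + DI - DT = 208 - 2*40 + (-16) - 72 + 12 - 11 = 41

41 dB


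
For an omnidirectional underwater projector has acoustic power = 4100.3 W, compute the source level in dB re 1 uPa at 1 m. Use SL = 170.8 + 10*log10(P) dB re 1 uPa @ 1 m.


SL = 170.8 + 10*log10(4100.3) = 170.8 + 36.13 = 206.93

206.93 dB


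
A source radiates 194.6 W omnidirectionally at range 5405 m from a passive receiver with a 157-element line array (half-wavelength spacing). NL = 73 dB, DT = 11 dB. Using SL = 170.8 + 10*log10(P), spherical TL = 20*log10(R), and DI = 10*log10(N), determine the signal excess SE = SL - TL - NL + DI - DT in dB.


Step 1: SL = 170.8 + 10*log10(194.6) = 193.69 dB
Step 2: TL = 20*log10(5405) = 74.66 dB
Step 3: DI = 10*log10(157) = 21.96 dB
Step 4: SE = SL - TL - NL + DI - DT = 193.69 - 74.66 - 73 + 21.96 - 11 = 56.99

56.99 dB


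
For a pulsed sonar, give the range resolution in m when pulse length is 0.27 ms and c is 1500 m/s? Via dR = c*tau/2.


dR = c*tau/2 = 1500 * 0.27e-3 / 2 = 0.2025

0.2025 m


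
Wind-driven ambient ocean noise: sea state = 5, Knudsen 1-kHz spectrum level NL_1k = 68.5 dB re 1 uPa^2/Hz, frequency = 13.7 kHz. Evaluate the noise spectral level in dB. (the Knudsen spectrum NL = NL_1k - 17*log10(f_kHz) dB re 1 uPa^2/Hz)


49.18 dB


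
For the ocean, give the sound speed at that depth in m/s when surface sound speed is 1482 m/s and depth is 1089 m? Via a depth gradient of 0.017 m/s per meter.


c = 1482 + 0.017 * 1089 = 1500.513

1500.513 m/s


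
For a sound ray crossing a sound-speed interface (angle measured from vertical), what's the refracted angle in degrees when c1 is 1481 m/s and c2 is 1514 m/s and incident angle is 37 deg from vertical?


37.97 deg


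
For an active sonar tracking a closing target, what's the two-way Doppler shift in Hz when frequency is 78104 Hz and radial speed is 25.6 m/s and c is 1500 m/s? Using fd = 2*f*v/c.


fd = 2*f*v/c = 2 * 78104 * 25.6 / 1500 = 2665.95

2665.95 Hz


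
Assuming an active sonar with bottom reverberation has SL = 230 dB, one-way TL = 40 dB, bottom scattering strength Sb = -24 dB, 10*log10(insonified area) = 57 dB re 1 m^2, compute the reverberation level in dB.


183 dB


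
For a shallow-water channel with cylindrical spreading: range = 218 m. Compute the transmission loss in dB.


TL = 10*log10(218) = 23.38

23.38 dB


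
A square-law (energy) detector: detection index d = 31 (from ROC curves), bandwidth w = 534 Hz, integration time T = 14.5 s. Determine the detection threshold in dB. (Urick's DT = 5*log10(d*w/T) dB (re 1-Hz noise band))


15.29 dB


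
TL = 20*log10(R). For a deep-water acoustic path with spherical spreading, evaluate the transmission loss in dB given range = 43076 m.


92.68 dB


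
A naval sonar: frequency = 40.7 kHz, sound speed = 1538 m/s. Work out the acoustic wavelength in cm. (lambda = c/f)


lambda = c/f = 1538 / 40700 = 0.0378 m = 3.78 cm

3.78 cm


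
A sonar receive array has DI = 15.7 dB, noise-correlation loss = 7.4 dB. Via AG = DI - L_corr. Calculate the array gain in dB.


AG = DI - L_corr = 15.7 - 7.4 = 8.3

8.3 dB


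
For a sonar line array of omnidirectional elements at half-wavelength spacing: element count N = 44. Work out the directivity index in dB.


DI = 10*log10(44) = 16.43

16.43 dB


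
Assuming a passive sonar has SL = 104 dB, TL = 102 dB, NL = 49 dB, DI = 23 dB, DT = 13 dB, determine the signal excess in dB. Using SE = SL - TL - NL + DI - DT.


SE = SL - TL - NL + DI - DT = 104 - 102 - 49 + 23 - 13 = -37

-37 dB


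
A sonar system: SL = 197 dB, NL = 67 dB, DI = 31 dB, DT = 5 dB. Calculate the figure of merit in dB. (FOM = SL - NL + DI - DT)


FOM = SL - NL + DI - DT = 197 - 67 + 31 - 5 = 156

156 dB


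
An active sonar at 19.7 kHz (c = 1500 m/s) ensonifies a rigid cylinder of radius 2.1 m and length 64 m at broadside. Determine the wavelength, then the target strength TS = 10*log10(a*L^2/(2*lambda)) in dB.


Step 1: lambda = c/f = 1500/19700 = 0.07614 m
Step 2: TS = 10*log10(a*L^2/(2*lambda)) = 10*log10(2.1*64^2/(2*0.07614)) = 47.52

47.52 dB


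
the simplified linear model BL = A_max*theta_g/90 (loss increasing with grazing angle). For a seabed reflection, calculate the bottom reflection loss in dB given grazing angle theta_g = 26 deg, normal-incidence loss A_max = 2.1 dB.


0.61 dB


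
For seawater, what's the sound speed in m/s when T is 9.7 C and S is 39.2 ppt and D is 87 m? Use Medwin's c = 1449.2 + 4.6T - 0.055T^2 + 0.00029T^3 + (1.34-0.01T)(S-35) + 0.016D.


c = 1449.2 + 4.6*9.7 - 0.055*9.7^2 + 0.00029*9.7^3 + (1.34 - 0.01*9.7)*(39.2 - 35) + 0.016*87 = 1495.52

1495.52 m/s


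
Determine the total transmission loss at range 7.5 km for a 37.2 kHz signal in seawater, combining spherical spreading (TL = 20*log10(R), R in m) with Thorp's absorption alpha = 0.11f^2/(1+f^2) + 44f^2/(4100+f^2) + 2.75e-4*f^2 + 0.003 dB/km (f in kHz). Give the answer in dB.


Step 1 (Thorp): alpha = 0.11*1383.84/(1+1383.84) + 44*1383.84/(4100+1383.84) + 2.75e-4*1383.84 + 0.003 = 11.5968 dB/km
Step 2: TL_spread = 20*log10(7500) = 77.5 dB
Step 3: TL_abs = alpha*R = 11.5968 * 7.5 = 86.98 dB
Step 4: TL_total = 77.5 + 86.98 = 164.48

164.48 dB


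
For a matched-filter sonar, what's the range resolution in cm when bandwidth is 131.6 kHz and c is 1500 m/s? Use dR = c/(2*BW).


0.57 cm


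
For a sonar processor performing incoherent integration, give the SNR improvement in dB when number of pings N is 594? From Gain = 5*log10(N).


Gain = 5*log10(594) = 13.87

13.87 dB


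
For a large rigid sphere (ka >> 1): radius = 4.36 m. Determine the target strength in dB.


6.77 dB


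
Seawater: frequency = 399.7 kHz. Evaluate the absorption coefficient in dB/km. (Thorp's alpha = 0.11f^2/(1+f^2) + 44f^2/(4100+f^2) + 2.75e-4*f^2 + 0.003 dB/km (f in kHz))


f^2 = 159760.09
alpha = 0.11*159760.09/(1+159760.09) + 44*159760.09/(4100+159760.09) + 2.75e-4*159760.09 + 0.003 = 86.946

86.946 dB/km


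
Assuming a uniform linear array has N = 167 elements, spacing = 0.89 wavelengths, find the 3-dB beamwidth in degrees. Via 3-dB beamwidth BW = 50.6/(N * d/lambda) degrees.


BW = 50.6 / (167 * 0.89) = 50.6 / 148.63 = 0.34

0.34 deg


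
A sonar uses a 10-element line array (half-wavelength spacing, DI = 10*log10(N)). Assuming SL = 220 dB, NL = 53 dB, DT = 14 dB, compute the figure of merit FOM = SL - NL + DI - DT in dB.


163.0 dB


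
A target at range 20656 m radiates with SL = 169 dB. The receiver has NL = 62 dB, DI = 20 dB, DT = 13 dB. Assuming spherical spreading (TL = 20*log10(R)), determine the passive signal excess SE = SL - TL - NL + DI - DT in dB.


Step 1: TL = 20*log10(20656) = 86.3 dB
Step 2: SE = 169 - 86.3 - 62 + 20 - 13 = 27.7

27.7 dB


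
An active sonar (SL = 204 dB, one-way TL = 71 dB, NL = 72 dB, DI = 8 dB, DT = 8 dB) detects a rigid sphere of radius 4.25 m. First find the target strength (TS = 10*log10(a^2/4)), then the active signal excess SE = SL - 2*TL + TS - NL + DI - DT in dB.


Step 1: TS = 10*log10(4.25^2/4) = 6.55 dB
Step 2: SE = SL - 2*TL + TS - NL + DI - DT = 204 - 2*71 + (6.55) - 72 + 8 - 8 = -3.45

-3.45 dB


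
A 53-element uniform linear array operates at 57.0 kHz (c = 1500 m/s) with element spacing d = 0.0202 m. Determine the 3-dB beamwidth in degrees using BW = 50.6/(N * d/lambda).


1.24 deg


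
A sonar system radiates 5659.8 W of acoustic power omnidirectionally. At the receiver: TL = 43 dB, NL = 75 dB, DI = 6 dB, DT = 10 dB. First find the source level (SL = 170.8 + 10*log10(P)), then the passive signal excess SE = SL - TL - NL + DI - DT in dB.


Step 1: SL = 170.8 + 10*log10(5659.8) = 208.33 dB
Step 2: SE = SL - TL - NL + DI - DT = 208.33 - 43 - 75 + 6 - 10 = 86.33

86.33 dB


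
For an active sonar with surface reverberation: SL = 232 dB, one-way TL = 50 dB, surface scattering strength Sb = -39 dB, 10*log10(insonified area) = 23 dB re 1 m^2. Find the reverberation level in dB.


RL = SL - 2*TL + Sb + 10*log10(A) = 232 - 2*50 + (-39) + 23 = 116

116 dB


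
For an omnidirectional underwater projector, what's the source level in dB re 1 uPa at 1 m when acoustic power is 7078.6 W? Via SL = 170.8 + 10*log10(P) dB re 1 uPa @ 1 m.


SL = 170.8 + 10*log10(7078.6) = 170.8 + 38.5 = 209.3

209.3 dB


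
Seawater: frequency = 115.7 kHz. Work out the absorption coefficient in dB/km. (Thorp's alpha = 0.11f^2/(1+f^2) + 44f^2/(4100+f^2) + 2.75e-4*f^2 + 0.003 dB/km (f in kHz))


37.478 dB/km


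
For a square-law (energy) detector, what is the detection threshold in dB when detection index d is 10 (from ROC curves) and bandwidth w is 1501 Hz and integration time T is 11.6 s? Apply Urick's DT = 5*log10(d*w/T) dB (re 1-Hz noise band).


15.56 dB


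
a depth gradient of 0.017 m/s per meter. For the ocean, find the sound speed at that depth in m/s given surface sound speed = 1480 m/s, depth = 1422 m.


c = 1480 + 0.017 * 1422 = 1504.174

1504.174 m/s


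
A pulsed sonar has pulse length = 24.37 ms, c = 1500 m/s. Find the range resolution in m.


dR = c*tau/2 = 1500 * 24.37e-3 / 2 = 18.2775

18.2775 m


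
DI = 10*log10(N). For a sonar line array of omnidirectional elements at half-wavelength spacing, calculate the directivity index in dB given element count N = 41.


DI = 10*log10(41) = 16.13

16.13 dB


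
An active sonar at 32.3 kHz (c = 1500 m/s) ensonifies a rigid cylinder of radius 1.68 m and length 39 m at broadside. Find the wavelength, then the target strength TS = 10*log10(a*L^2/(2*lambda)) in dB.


Step 1: lambda = c/f = 1500/32300 = 0.04644 m
Step 2: TS = 10*log10(a*L^2/(2*lambda)) = 10*log10(1.68*39^2/(2*0.04644)) = 44.4

44.4 dB


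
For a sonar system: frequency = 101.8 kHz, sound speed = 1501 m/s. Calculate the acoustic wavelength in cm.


lambda = c/f = 1501 / 101800 = 0.0147 m = 1.47 cm

1.47 cm


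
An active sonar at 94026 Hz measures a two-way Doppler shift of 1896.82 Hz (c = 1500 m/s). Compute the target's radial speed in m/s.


From fd = 2*f*v/c, v = c*fd/(2*f) = 1500 * 1896.82 / (2*94026) = 15.13

15.13 m/s


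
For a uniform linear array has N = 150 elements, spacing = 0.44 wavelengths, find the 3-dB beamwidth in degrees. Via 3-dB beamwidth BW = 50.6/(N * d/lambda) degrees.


BW = 50.6 / (150 * 0.44) = 50.6 / 66.0 = 0.77

0.77 deg


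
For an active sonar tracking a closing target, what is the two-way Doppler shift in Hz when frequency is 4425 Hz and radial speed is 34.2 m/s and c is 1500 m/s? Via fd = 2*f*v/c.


fd = 2*f*v/c = 2 * 4425 * 34.2 / 1500 = 201.78

201.78 Hz


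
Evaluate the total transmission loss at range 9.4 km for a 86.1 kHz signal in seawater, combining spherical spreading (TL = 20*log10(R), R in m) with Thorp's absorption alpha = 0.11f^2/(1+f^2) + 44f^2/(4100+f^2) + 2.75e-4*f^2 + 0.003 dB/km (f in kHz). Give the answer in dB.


366.0 dB


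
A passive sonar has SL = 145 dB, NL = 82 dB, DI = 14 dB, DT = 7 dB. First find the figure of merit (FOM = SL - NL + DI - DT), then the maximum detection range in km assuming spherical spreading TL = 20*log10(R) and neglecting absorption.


Step 1: FOM = SL - NL + DI - DT = 145 - 82 + 14 - 7 = 70 dB
Step 2: at max range FOM = TL = 20*log10(R), so R = 10^(70/20) = 3162.28 m = 3.16 km

3.16 km


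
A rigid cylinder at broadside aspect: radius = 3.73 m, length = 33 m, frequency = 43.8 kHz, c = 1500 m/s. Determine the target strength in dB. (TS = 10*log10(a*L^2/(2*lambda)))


47.73 dB


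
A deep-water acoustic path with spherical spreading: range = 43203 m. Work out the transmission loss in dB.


TL = 20*log10(43203) = 92.71

92.71 dB


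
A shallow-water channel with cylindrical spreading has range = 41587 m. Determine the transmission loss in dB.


46.19 dB


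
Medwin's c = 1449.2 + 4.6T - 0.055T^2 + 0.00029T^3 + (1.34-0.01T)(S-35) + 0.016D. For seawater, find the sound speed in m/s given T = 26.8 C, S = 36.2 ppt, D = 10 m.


c = 1449.2 + 4.6*26.8 - 0.055*26.8^2 + 0.00029*26.8^3 + (1.34 - 0.01*26.8)*(36.2 - 35) + 0.016*10 = 1540.01

1540.01 m/s


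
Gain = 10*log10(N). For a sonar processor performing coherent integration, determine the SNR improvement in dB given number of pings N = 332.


Gain = 10*log10(332) = 25.21

25.21 dB


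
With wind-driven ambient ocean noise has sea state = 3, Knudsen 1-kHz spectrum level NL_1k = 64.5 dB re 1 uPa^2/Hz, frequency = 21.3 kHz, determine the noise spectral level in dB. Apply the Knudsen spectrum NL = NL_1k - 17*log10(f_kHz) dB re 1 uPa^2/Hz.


NL = NL_1k - 17*log10(f_kHz) = 64.5 - 17*log10(21.3) = 64.5 - (22.58) = 41.92

41.92 dB


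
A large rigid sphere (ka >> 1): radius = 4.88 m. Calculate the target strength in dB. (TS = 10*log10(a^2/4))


TS = 10*log10(4.88^2 / 4) = 10*log10(5.9536) = 7.75

7.75 dB


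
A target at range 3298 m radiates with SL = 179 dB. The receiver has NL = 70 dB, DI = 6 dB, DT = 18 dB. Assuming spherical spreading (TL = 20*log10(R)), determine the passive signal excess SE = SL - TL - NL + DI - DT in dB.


Step 1: TL = 20*log10(3298) = 70.37 dB
Step 2: SE = 179 - 70.37 - 70 + 6 - 18 = 26.63

26.63 dB


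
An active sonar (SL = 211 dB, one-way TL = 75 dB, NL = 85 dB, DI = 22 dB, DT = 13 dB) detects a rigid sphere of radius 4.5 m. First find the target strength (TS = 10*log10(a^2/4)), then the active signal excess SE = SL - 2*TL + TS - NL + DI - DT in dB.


Step 1: TS = 10*log10(4.5^2/4) = 7.04 dB
Step 2: SE = SL - 2*TL + TS - NL + DI - DT = 211 - 2*75 + (7.04) - 85 + 22 - 13 = -7.96

-7.96 dB


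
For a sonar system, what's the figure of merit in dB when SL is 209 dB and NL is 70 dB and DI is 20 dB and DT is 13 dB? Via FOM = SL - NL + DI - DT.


FOM = SL - NL + DI - DT = 209 - 70 + 20 - 13 = 146

146 dB


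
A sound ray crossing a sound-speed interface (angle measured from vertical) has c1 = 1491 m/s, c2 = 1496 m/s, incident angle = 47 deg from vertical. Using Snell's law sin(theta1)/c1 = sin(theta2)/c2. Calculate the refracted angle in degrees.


sin(theta2) = (c2/c1)*sin(theta1) = (1496/1491)*sin(47 deg) = 0.73381
theta2 = arcsin(0.73381) = 47.21

47.21 deg


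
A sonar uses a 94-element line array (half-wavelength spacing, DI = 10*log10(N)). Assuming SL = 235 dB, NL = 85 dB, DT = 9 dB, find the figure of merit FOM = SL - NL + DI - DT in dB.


160.73 dB


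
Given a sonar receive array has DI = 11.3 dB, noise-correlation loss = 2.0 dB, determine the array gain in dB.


AG = DI - L_corr = 11.3 - 2.0 = 9.3

9.3 dB


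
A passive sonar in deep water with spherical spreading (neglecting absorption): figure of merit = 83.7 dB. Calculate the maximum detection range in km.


At max range FOM = TL, so 20*log10(R) = 83.7
R = 10^(83.7/20) = 15310.87 m = 15.31 km

15.31 km


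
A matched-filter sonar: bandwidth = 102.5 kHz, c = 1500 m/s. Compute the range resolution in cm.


dR = c/(2*BW) = 1500 / (2 * 102.5e3) = 0.0073 m = 0.73 cm

0.73 cm


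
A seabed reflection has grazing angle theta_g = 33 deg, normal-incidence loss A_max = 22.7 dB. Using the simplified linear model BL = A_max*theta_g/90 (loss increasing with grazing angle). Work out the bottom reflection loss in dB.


BL = A_max * theta_g / 90 = 22.7 * 33 / 90 = 8.32

8.32 dB


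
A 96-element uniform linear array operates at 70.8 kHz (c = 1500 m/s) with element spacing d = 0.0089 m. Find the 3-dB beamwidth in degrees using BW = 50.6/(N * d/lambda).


Step 1: lambda = 1500/70800 = 0.02119 m
Step 2: d/lambda = 0.0089/0.02119 = 0.42
Step 3: BW = 50.6/(N * d/lambda) = 50.6/(96 * 0.42) = 1.25

1.25 deg


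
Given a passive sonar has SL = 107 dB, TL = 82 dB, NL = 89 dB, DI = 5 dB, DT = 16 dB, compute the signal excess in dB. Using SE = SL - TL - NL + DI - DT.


SE = SL - TL - NL + DI - DT = 107 - 82 - 89 + 5 - 16 = -75

-75 dB


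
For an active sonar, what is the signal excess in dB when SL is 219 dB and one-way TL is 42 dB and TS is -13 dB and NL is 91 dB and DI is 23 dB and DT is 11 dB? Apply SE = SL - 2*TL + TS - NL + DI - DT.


SE = SL - 2*TL + TS - NL + DI - DT = 219 - 2*42 + (-13) - 91 + 23 - 11 = 43

43 dB


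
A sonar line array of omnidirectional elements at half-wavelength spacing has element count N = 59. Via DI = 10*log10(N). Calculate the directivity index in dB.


DI = 10*log10(59) = 17.71

17.71 dB


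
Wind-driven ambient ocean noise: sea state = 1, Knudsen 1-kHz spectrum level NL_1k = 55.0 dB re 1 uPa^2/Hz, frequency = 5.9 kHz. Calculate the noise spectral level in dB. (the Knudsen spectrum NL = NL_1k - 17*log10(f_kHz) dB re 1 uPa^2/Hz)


41.9 dB


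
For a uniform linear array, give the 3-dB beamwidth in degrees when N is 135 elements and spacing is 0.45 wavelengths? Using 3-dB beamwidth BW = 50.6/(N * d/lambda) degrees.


BW = 50.6 / (135 * 0.45) = 50.6 / 60.75 = 0.83

0.83 deg


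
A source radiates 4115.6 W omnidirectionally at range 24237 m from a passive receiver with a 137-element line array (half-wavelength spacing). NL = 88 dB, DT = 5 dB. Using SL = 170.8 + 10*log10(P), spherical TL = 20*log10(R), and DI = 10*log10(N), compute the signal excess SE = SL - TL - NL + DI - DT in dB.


Step 1: SL = 170.8 + 10*log10(4115.6) = 206.94 dB
Step 2: TL = 20*log10(24237) = 87.69 dB
Step 3: DI = 10*log10(137) = 21.37 dB
Step 4: SE = SL - TL - NL + DI - DT = 206.94 - 87.69 - 88 + 21.37 - 5 = 47.62

47.62 dB


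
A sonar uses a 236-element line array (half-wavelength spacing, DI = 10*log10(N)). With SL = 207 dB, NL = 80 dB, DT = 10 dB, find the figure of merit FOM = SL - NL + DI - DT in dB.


Step 1: DI = 10*log10(236) = 23.73 dB
Step 2: FOM = SL - NL + DI - DT = 207 - 80 + 23.73 - 10 = 140.73

140.73 dB


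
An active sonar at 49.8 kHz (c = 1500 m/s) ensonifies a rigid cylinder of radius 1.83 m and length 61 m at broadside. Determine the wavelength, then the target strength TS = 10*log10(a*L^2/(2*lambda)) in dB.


Step 1: lambda = c/f = 1500/49800 = 0.03012 m
Step 2: TS = 10*log10(a*L^2/(2*lambda)) = 10*log10(1.83*61^2/(2*0.03012)) = 50.53

50.53 dB


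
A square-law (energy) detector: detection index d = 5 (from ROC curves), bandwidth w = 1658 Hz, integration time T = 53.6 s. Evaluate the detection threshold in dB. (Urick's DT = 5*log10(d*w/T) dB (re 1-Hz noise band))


10.95 dB


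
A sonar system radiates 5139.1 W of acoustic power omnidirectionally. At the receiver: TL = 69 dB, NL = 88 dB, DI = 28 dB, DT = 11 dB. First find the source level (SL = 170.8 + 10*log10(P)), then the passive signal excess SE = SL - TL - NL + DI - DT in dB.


Step 1: SL = 170.8 + 10*log10(5139.1) = 207.91 dB
Step 2: SE = SL - TL - NL + DI - DT = 207.91 - 69 - 88 + 28 - 11 = 67.91

67.91 dB


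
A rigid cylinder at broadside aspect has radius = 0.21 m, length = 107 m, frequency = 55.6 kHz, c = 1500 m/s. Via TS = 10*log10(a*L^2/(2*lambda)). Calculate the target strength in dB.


46.49 dB


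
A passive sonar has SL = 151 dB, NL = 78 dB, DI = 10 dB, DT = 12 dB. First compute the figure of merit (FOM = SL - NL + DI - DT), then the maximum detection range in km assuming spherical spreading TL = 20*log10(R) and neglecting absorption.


Step 1: FOM = SL - NL + DI - DT = 151 - 78 + 10 - 12 = 71 dB
Step 2: at max range FOM = TL = 20*log10(R), so R = 10^(71/20) = 3548.13 m = 3.55 km

3.55 km


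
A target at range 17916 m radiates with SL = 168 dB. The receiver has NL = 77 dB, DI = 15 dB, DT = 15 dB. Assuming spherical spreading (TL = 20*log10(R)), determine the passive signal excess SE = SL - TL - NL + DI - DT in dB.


Step 1: TL = 20*log10(17916) = 85.06 dB
Step 2: SE = 168 - 85.06 - 77 + 15 - 15 = 5.94

5.94 dB


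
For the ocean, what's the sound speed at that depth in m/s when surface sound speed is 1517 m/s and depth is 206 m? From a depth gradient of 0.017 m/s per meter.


1520.502 m/s


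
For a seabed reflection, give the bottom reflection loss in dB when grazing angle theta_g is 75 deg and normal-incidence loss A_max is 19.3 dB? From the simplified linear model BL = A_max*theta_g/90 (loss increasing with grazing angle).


BL = A_max * theta_g / 90 = 19.3 * 75 / 90 = 16.08

16.08 dB


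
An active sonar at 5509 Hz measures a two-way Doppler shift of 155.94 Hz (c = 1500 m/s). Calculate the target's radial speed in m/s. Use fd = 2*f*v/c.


21.23 m/s


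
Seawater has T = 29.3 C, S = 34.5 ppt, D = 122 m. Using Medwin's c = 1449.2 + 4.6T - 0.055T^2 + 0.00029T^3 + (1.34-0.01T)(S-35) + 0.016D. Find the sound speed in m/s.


1545.49 m/s


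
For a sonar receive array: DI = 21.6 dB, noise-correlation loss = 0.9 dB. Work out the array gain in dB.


20.7 dB


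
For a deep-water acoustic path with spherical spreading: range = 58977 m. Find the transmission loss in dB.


95.41 dB


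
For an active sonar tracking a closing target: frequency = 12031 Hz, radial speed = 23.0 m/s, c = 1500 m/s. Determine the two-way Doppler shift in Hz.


fd = 2*f*v/c = 2 * 12031 * 23.0 / 1500 = 368.95

368.95 Hz


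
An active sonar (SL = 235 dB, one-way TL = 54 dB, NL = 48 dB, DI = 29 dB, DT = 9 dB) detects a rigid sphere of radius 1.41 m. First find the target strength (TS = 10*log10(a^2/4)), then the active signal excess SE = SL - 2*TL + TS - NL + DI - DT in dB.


Step 1: TS = 10*log10(1.41^2/4) = -3.04 dB
Step 2: SE = SL - 2*TL + TS - NL + DI - DT = 235 - 2*54 + (-3.04) - 48 + 29 - 9 = 95.96

95.96 dB


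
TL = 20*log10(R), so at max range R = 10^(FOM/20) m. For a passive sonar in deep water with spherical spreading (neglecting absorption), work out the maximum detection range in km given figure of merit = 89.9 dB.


31.26 km


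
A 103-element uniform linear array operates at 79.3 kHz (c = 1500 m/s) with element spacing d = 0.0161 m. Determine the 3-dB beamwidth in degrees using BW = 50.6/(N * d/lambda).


Step 1: lambda = 1500/79300 = 0.01892 m
Step 2: d/lambda = 0.0161/0.01892 = 0.851
Step 3: BW = 50.6/(N * d/lambda) = 50.6/(103 * 0.851) = 0.58

0.58 deg


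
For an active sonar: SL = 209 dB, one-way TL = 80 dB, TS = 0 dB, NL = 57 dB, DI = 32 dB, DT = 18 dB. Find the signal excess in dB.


SE = SL - 2*TL + TS - NL + DI - DT = 209 - 2*80 + (0) - 57 + 32 - 18 = 6

6 dB


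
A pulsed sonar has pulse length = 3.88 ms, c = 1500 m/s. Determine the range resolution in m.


dR = c*tau/2 = 1500 * 3.88e-3 / 2 = 2.91

2.91 m


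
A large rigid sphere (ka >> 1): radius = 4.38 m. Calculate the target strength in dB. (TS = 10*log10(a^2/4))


TS = 10*log10(4.38^2 / 4) = 10*log10(4.7961) = 6.81

6.81 dB


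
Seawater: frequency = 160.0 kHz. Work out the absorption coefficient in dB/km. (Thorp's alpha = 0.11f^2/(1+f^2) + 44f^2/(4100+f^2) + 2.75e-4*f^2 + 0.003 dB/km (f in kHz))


f^2 = 25600.0
alpha = 0.11*25600.0/(1+25600.0) + 44*25600.0/(4100+25600.0) + 2.75e-4*25600.0 + 0.003 = 45.079

45.079 dB/km


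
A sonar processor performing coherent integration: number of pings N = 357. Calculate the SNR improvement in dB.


Gain = 10*log10(357) = 25.53

25.53 dB


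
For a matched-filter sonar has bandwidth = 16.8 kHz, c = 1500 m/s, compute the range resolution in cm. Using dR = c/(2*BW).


dR = c/(2*BW) = 1500 / (2 * 16.8e3) = 0.0446 m = 4.46 cm

4.46 cm


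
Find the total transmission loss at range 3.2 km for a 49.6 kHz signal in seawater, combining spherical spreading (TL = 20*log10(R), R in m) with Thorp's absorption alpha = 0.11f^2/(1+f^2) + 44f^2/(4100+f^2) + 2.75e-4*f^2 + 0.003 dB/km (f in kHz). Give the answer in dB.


Step 1 (Thorp): alpha = 0.11*2460.16/(1+2460.16) + 44*2460.16/(4100+2460.16) + 2.75e-4*2460.16 + 0.003 = 17.2902 dB/km
Step 2: TL_spread = 20*log10(3200) = 70.1 dB
Step 3: TL_abs = alpha*R = 17.2902 * 3.2 = 55.33 dB
Step 4: TL_total = 70.1 + 55.33 = 125.43

125.43 dB
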